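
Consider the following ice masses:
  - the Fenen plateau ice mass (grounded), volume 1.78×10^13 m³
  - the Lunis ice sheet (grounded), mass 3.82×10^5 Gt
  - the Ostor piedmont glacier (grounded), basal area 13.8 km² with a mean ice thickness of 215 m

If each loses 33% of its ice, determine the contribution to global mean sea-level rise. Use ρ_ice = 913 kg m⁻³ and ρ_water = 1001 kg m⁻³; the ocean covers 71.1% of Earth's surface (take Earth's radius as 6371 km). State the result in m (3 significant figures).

Fenen: 0.33 × 1.78×10^13 m³ × (913/1001) = 5.358×10^12 m³ of water.
Lunis: 0.33 × 3.82×10^5 Gt = 1.261×10^17 kg; dividing by ρ_w = 1001 kg m⁻³ gives 1.259×10^14 m³ of water.
Ostor: ice volume = 13.8 km² × 215 m = 2.967 km³; 0.33 × 2.967 × (913/1001) = 0.8930 km³ of water.
Total added water ≈ 1.313×10^14 m³ over 3.63×10^14 m² → Δh = 0.362 m.

≈ 0.362 m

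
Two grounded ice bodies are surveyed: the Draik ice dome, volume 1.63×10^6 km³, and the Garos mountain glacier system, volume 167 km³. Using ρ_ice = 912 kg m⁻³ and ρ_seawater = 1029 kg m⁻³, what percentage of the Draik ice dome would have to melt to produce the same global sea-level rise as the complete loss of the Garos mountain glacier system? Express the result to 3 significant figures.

Equal sea-level rise means equal mass of meltwater, i.e. equal mass of ice lost.
Ice mass of Garos: 1.523×10^14 kg; ice mass of Draik: 1.487×10^18 kg.
Fraction required = 1.523×10^14 / 1.487×10^18 = 1.02×10^-4 → 0.0102 %.

≈ 0.0102 %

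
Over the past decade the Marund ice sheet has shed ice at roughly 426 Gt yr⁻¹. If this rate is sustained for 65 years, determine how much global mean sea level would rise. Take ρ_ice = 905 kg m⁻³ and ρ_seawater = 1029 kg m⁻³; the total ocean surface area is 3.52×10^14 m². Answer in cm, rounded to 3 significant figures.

≈ 7.64 cm

Total mass lost = 426 Gt/yr × 65 yr = 2.769×10^4 Gt = 2.769×10^16 kg.
ρ_w = 1029 kg m⁻³, so water volume = 2.769×10^16 / 1029 = 2.691×10^13 m³.
Δh = 2.691×10^13 / 3.52×10^14 = 0.0764 m = 7.64 cm.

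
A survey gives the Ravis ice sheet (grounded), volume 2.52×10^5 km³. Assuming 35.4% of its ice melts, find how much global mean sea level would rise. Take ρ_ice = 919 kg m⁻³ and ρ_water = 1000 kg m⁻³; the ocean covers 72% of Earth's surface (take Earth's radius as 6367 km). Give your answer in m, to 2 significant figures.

≈ 0.22 m

Ravis: 0.354 × 2.52×10^5 km³ × (919/1000) = 8.198×10^4 km³ of water.
Spread over 3.67×10^14 m² of ocean, Δh = 8.198×10^13 / 3.67×10^14 = 0.224 m.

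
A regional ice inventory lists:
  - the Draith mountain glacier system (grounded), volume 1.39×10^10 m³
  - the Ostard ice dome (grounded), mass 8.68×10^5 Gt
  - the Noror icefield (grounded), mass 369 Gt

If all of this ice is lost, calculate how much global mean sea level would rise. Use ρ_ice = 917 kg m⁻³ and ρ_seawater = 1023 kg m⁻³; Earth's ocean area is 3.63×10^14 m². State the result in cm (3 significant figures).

Draith: 1.39×10^10 m³ × (917/1023) = 1.246×10^10 m³ of water.
Ostard: 8.68×10^5 Gt = 8.680×10^17 kg; dividing by ρ_w = 1023 kg m⁻³ gives 8.485×10^14 m³ of water.
Noror: 369 Gt = 3.690×10^14 kg; dividing by ρ_w = 1023 kg m⁻³ gives 3.607×10^11 m³ of water.
Total added water ≈ 8.489×10^14 m³ over 3.63×10^14 m² → Δh = 2.34 m = 234 cm.

≈ 234 cm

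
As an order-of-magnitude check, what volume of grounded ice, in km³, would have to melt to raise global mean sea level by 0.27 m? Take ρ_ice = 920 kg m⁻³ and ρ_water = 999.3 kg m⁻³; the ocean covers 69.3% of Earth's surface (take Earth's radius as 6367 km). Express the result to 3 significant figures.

Required water volume = Δh × A = 0.27 m × 3.53×10^14 m² = 9.532×10^13 m³ = 9.532×10^4 km³.
Ice volume = water volume × ρ_w/ρ_ice = 9.532×10^4 × 999.3/920 = 1.04×10^5 km³.

≈ 1.04×10^5 km³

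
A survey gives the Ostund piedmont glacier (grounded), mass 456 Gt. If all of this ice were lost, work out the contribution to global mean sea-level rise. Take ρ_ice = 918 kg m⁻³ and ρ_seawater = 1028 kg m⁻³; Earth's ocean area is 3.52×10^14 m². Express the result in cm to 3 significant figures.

Ostund: 456 Gt = 4.560×10^14 kg; dividing by ρ_w = 1028 kg m⁻³ gives 4.436×10^11 m³ of water.
Spread over 3.52×10^14 m² of ocean, Δh = 4.436×10^11 / 3.52×10^14 = 1.26×10^-3 m = 0.126 cm.

≈ 0.126 cm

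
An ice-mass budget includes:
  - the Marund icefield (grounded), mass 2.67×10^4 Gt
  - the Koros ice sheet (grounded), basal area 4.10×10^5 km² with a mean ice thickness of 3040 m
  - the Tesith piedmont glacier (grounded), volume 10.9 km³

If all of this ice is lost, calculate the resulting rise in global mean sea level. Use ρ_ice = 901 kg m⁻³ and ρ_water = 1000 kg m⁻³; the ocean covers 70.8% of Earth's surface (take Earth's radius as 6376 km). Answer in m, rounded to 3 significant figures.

Marund: 2.67×10^4 Gt = 2.670×10^16 kg; dividing by ρ_w = 1000 kg m⁻³ gives 2.670×10^13 m³ of water.
Koros: ice volume = 4.10×10^5 km² × 3040 m = 1.246×10^6 km³; 1.246×10^6 × (901/1000) = 1.123×10^6 km³ of water.
Tesith: 10.9 km³ × (901/1000) = 9.821 km³ of water.
Total added water ≈ 1.150×10^15 m³ over 3.62×10^14 m² → Δh = 3.18 m.

≈ 3.18 m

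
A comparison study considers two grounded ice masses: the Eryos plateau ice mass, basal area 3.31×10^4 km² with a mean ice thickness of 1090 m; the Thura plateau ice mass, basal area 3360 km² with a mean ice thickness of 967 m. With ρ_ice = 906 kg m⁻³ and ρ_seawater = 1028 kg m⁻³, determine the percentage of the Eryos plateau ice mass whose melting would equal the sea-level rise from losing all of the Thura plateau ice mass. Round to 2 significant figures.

≈ 9.0 %

Equal sea-level rise means equal mass of meltwater, i.e. equal mass of ice lost.
Ice mass of Thura: 2.944×10^15 kg; ice mass of Eryos: 3.269×10^16 kg.
Fraction required = 2.944×10^15 / 3.269×10^16 = 0.0901 → 9.0 %.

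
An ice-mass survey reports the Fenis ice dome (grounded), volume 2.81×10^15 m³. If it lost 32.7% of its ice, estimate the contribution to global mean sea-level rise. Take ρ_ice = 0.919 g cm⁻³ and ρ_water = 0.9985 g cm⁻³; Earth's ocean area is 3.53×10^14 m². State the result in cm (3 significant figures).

Fenis: 0.327 × 2.81×10^15 m³ × (919/998.5) = 8.457×10^14 m³ of water.
Spread over 3.53×10^14 m² of ocean, Δh = 8.457×10^14 / 3.53×10^14 = 2.40 m = 240 cm.

≈ 240 cm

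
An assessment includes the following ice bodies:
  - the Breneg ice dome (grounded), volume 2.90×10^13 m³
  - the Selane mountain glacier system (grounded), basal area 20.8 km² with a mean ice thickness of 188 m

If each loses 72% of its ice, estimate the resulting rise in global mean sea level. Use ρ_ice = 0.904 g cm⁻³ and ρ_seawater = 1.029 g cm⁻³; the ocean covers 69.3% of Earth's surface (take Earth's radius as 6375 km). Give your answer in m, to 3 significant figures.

Breneg: 0.72 × 2.90×10^13 m³ × (904/1029) = 1.834×10^13 m³ of water.
Selane: ice volume = 20.8 km² × 188 m = 3.910 km³; 0.72 × 3.910 × (904/1029) = 2.473 km³ of water.
Total added water ≈ 1.835×10^13 m³ over 3.54×10^14 m² → Δh = 0.0518 m.

≈ 0.0518 m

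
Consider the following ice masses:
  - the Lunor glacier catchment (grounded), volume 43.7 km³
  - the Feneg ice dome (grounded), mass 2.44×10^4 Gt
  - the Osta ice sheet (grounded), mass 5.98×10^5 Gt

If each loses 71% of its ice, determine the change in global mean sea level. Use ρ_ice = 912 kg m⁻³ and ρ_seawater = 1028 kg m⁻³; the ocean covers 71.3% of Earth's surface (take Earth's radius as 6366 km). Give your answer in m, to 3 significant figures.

≈ 1.18 m

Lunor: 0.71 × 43.7 km³ × (912/1028) = 27.53 km³ of water.
Feneg: 0.71 × 2.44×10^4 Gt = 1.732×10^16 kg; dividing by ρ_w = 1028 kg m⁻³ gives 1.685×10^13 m³ of water.
Osta: 0.71 × 5.98×10^5 Gt = 4.246×10^17 kg; dividing by ρ_w = 1028 kg m⁻³ gives 4.130×10^14 m³ of water.
Total added water ≈ 4.299×10^14 m³ over 3.63×10^14 m² → Δh = 1.18 m.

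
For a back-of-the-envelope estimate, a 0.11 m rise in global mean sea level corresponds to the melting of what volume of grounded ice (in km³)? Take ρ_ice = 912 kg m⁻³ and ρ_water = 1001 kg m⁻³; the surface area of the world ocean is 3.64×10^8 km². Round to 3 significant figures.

Required water volume = Δh × A = 0.11 m × 3.64×10^14 m² = 4.004×10^13 m³ = 4.004×10^4 km³.
Ice volume = water volume × ρ_w/ρ_ice = 4.004×10^4 × 1001/912 = 4.39×10^4 km³.

≈ 4.39×10^4 km³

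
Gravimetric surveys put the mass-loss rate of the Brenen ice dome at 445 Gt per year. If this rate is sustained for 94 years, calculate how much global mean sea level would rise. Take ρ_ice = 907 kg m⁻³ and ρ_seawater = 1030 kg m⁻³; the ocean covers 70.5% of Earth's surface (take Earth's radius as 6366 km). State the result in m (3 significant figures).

≈ 0.113 m

Total mass lost = 445 Gt/yr × 94 yr = 4.183×10^4 Gt = 4.183×10^16 kg.
ρ_w = 1030 kg m⁻³, so water volume = 4.183×10^16 / 1030 = 4.061×10^13 m³.
Δh = 4.061×10^13 / 3.59×10^14 = 0.113 m.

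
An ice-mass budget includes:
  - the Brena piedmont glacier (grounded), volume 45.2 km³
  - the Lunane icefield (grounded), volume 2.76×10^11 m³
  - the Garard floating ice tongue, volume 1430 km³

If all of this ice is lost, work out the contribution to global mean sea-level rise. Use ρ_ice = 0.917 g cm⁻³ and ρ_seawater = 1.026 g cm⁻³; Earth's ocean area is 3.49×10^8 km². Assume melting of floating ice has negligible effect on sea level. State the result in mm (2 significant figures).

≈ 0.82 mm

Brena: 45.2 km³ × (917/1026) = 40.40 km³ of water.
Lunane: 2.76×10^11 m³ × (917/1026) = 2.467×10^11 m³ of water.
The Garard floating ice tongue is floating and already displaces its own weight of water, so its melt adds essentially nothing to sea level.
Total added water ≈ 2.871×10^11 m³ over 3.49×10^14 m² → Δh = 8.23×10^-4 m = 0.82 mm.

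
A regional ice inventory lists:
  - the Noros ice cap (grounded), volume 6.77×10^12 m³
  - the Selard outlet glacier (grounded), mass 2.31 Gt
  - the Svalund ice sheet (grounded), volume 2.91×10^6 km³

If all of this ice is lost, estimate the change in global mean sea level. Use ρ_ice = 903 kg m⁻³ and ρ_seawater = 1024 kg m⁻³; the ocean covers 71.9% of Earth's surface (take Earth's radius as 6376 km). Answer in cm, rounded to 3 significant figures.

Noros: 6.77×10^12 m³ × (903/1024) = 5.970×10^12 m³ of water.
Selard: 2.31 Gt = 2.310×10^12 kg; dividing by ρ_w = 1024 kg m⁻³ gives 2.256×10^9 m³ of water.
Svalund: 2.91×10^6 km³ × (903/1024) = 2.566×10^6 km³ of water.
Total added water ≈ 2.572×10^15 m³ over 3.67×10^14 m² → Δh = 7.00 m = 700 cm.

≈ 700 cm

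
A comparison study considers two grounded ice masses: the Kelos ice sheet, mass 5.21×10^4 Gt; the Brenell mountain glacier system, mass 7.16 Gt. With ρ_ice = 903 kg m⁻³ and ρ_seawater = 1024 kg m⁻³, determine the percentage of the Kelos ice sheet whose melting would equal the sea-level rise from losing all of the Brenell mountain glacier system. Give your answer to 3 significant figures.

Equal sea-level rise means equal mass of meltwater, i.e. equal mass of ice lost.
Ice mass of Brenell: 7.160×10^12 kg; ice mass of Kelos: 5.210×10^16 kg.
Fraction required = 7.160×10^12 / 5.210×10^16 = 1.37×10^-4 → 0.0137 %.

≈ 0.0137 %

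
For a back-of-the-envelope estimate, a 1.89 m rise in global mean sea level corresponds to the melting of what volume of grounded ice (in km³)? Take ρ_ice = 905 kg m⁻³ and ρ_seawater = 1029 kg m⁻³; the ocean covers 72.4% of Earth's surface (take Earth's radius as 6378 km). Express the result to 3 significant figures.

≈ 7.95×10^5 km³

Required water volume = Δh × A = 1.89 m × 3.70×10^14 m² = 6.995×10^14 m³ = 6.995×10^5 km³.
Ice volume = water volume × ρ_w/ρ_ice = 6.995×10^5 × 1029/905 = 7.95×10^5 km³.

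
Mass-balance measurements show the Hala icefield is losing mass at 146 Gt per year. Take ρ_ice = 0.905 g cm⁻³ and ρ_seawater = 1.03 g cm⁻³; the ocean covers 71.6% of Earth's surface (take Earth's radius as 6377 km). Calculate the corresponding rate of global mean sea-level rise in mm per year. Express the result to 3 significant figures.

ρ_w = 1.03 g cm⁻³ = 1030 kg m⁻³. Annual water volume added = 146 Gt / ρ_w = 1.460×10^14 kg / 1030 kg m⁻³ = 1.417×10^11 m³.
Δh per year = 1.417×10^11 / 3.66×10^14 = 3.87×10^-4 m = 0.387 mm.

≈ 0.387 mm/yr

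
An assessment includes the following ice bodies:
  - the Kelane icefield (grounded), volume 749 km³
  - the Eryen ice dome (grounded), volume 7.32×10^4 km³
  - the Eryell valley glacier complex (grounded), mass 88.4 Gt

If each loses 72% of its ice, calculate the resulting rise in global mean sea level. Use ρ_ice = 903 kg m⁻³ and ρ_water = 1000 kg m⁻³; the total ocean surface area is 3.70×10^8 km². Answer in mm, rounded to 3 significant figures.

Kelane: 0.72 × 749 km³ × (903/1000) = 487.0 km³ of water.
Eryen: 0.72 × 7.32×10^4 km³ × (903/1000) = 4.759×10^4 km³ of water.
Eryell: 0.72 × 88.4 Gt = 6.365×10^13 kg; dividing by ρ_w = 1000 kg m⁻³ gives 6.365×10^10 m³ of water.
Total added water ≈ 4.814×10^13 m³ over 3.70×10^14 m² → Δh = 0.130 m = 130 mm.

≈ 130 mm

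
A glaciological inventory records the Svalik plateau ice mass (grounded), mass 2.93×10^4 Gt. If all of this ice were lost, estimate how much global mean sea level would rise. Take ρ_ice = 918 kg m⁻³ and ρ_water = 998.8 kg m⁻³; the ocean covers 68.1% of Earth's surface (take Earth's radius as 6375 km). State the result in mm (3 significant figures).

≈ 84.3 mm

Svalik: 2.93×10^4 Gt = 2.930×10^16 kg; dividing by ρ_w = 998.8 kg m⁻³ gives 2.934×10^13 m³ of water.
Spread over 3.48×10^14 m² of ocean, Δh = 2.934×10^13 / 3.48×10^14 = 0.0843 m = 84.3 mm.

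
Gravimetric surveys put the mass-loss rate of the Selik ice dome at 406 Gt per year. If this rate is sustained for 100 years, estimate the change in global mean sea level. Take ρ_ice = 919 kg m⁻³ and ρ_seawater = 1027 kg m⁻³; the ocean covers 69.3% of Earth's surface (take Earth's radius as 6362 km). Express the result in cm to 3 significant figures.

Total mass lost = 406 Gt/yr × 100 yr = 4.060×10^4 Gt = 4.060×10^16 kg.
ρ_w = 1027 kg m⁻³, so water volume = 4.060×10^16 / 1027 = 3.953×10^13 m³.
Δh = 3.953×10^13 / 3.52×10^14 = 0.112 m = 11.2 cm.

≈ 11.2 cm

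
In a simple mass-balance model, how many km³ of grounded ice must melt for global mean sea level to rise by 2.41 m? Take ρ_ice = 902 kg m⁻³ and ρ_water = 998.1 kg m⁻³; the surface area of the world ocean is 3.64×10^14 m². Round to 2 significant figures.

≈ 9.7×10^5 km³

Required water volume = Δh × A = 2.41 m × 3.64×10^14 m² = 8.772×10^14 m³ = 8.772×10^5 km³.
Ice volume = water volume × ρ_w/ρ_ice = 8.772×10^5 × 998.1/902 = 9.7×10^5 km³.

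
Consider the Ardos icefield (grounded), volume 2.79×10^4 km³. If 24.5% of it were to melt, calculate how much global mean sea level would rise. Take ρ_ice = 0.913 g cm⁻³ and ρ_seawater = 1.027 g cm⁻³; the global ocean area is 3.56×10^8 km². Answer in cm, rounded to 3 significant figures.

Ardos: 0.245 × 2.79×10^4 km³ × (913/1027) = 6077 km³ of water.
Spread over 3.56×10^14 m² of ocean, Δh = 6.077×10^12 / 3.56×10^14 = 0.0171 m = 1.71 cm.

≈ 1.71 cm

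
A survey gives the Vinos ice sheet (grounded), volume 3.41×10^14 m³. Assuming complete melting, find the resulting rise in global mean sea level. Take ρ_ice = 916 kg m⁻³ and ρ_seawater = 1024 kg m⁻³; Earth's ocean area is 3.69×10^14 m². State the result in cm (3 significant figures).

≈ 82.7 cm

Vinos: 3.41×10^14 m³ × (916/1024) = 3.050×10^14 m³ of water.
Spread over 3.69×10^14 m² of ocean, Δh = 3.050×10^14 / 3.69×10^14 = 0.827 m = 82.7 cm.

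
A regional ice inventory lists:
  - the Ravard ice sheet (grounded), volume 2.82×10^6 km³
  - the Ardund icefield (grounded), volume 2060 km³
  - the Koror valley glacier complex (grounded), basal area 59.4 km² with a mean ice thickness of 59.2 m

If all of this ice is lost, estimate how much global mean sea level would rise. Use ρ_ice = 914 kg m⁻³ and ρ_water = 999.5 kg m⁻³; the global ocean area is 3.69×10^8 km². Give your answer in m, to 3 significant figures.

≈ 6.99 m

Ravard: 2.82×10^6 km³ × (914/999.5) = 2.579×10^6 km³ of water.
Ardund: 2060 km³ × (914/999.5) = 1884 km³ of water.
Koror: ice volume = 59.4 km² × 59.2 m = 3.516 km³; 3.516 × (914/999.5) = 3.216 km³ of water.
Total added water ≈ 2.581×10^15 m³ over 3.69×10^14 m² → Δh = 6.99 m.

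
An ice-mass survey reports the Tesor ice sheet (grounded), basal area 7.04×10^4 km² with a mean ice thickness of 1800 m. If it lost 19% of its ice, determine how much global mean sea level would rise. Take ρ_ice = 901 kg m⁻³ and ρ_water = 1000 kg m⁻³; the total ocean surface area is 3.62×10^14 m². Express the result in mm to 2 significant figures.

Tesor: ice volume = 7.04×10^4 km² × 1800 m = 1.267×10^5 km³; 0.19 × 1.267×10^5 × (901/1000) = 2.169×10^4 km³ of water.
Spread over 3.62×10^14 m² of ocean, Δh = 2.169×10^13 / 3.62×10^14 = 0.0599 m = 60 mm.

≈ 60 mm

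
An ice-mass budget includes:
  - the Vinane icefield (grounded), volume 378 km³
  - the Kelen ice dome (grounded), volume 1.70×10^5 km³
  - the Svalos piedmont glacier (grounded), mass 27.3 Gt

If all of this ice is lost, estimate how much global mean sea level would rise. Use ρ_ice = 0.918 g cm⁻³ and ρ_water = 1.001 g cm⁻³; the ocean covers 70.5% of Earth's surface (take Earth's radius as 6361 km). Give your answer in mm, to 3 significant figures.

≈ 436 mm

Vinane: 378 km³ × (918/1001) = 346.7 km³ of water.
Kelen: 1.70×10^5 km³ × (918/1001) = 1.559×10^5 km³ of water.
Svalos: 27.3 Gt = 2.730×10^13 kg; dividing by ρ_w = 1.001 g cm⁻³ = 1001 kg m⁻³ gives 2.727×10^10 m³ of water.
Total added water ≈ 1.563×10^14 m³ over 3.58×10^14 m² → Δh = 0.436 m = 436 mm.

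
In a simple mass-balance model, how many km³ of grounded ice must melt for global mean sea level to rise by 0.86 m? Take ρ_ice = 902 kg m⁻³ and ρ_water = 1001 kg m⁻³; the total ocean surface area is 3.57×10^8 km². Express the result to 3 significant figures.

Required water volume = Δh × A = 0.86 m × 3.57×10^14 m² = 3.070×10^14 m³ = 3.070×10^5 km³.
Ice volume = water volume × ρ_w/ρ_ice = 3.070×10^5 × 1001/902 = 3.41×10^5 km³.

≈ 3.41×10^5 km³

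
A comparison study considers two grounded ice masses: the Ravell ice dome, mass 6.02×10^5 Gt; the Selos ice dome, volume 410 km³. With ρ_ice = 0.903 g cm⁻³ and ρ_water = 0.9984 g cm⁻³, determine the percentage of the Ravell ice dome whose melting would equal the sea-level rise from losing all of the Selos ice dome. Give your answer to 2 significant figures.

Equal sea-level rise means equal mass of meltwater, i.e. equal mass of ice lost.
Ice mass of Selos: 3.702×10^14 kg; ice mass of Ravell: 6.020×10^17 kg.
Fraction required = 3.702×10^14 / 6.020×10^17 = 6.15×10^-4 → 0.061 %.

≈ 0.061 %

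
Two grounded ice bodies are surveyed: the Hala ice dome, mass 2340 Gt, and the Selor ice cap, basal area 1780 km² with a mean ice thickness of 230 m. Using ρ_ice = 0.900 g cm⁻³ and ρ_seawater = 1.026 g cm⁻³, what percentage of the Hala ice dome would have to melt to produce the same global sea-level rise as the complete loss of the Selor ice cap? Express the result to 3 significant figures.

Equal sea-level rise means equal mass of meltwater, i.e. equal mass of ice lost.
Ice mass of Selor: 3.685×10^14 kg; ice mass of Hala: 2.340×10^15 kg.
Fraction required = 3.685×10^14 / 2.340×10^15 = 0.157 → 15.7 %.

≈ 15.7 %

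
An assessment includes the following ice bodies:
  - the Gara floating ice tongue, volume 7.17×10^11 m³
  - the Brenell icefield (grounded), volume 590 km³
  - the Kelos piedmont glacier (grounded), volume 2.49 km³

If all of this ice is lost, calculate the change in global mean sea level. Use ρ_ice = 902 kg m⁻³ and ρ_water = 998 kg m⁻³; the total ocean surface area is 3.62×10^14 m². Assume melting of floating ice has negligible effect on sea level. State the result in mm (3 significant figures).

≈ 1.48 mm

The Gara floating ice tongue is floating and already displaces its own weight of water, so its melt adds essentially nothing to sea level.
Brenell: 590 km³ × (902/998) = 533.2 km³ of water.
Kelos: 2.49 km³ × (902/998) = 2.250 km³ of water.
Total added water ≈ 5.355×10^11 m³ over 3.62×10^14 m² → Δh = 1.48×10^-3 m = 1.48 mm.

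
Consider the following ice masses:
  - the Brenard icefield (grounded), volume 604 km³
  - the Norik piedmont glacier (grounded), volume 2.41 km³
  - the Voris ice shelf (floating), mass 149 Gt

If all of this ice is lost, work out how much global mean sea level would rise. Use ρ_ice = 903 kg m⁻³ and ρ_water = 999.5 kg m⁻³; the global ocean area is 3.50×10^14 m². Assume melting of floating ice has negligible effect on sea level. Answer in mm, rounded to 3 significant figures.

Brenard: 604 km³ × (903/999.5) = 545.7 km³ of water.
Norik: 2.41 km³ × (903/999.5) = 2.177 km³ of water.
The Voris ice shelf is floating and already displaces its own weight of water, so its melt adds essentially nothing to sea level.
Total added water ≈ 5.479×10^11 m³ over 3.50×10^14 m² → Δh = 1.57×10^-3 m = 1.57 mm.

≈ 1.57 mm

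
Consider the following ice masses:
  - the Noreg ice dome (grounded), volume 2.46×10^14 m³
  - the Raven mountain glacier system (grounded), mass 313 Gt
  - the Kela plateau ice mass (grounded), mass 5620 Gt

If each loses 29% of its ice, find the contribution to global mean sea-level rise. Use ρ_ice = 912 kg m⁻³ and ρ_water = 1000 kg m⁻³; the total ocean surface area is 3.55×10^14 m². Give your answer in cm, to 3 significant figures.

≈ 18.8 cm

Noreg: 0.29 × 2.46×10^14 m³ × (912/1000) = 6.506×10^13 m³ of water.
Raven: 0.29 × 313 Gt = 9.077×10^13 kg; dividing by ρ_w = 1000 kg m⁻³ gives 9.077×10^10 m³ of water.
Kela: 0.29 × 5620 Gt = 1.630×10^15 kg; dividing by ρ_w = 1000 kg m⁻³ gives 1.630×10^12 m³ of water.
Total added water ≈ 6.678×10^13 m³ over 3.55×10^14 m² → Δh = 0.188 m = 18.8 cm.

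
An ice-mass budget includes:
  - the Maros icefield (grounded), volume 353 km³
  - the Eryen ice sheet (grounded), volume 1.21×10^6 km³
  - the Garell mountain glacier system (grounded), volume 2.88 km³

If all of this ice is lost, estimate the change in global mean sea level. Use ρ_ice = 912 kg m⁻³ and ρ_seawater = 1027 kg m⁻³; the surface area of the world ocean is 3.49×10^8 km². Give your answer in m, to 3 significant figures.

≈ 3.08 m

Maros: 353 km³ × (912/1027) = 313.5 km³ of water.
Eryen: 1.21×10^6 km³ × (912/1027) = 1.075×10^6 km³ of water.
Garell: 2.88 km³ × (912/1027) = 2.558 km³ of water.
Total added water ≈ 1.075×10^15 m³ over 3.49×10^14 m² → Δh = 3.08 m.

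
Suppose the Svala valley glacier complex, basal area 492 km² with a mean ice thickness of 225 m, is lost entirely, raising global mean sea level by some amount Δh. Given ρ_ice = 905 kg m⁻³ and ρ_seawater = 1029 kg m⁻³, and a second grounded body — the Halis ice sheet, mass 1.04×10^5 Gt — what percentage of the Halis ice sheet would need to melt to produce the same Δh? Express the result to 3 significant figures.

≈ 0.0963 %

Equal sea-level rise means equal mass of meltwater, i.e. equal mass of ice lost.
Ice mass of Svala: 1.002×10^14 kg; ice mass of Halis: 1.040×10^17 kg.
Fraction required = 1.002×10^14 / 1.040×10^17 = 9.63×10^-4 → 0.0963 %.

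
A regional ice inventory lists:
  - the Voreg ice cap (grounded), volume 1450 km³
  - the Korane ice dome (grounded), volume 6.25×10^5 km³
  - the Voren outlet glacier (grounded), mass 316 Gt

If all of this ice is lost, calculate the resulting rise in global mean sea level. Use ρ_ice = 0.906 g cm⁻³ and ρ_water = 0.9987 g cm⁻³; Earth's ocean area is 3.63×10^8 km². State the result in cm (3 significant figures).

≈ 157 cm

Voreg: 1450 km³ × (906/998.7) = 1315 km³ of water.
Korane: 6.25×10^5 km³ × (906/998.7) = 5.670×10^5 km³ of water.
Voren: 316 Gt = 3.160×10^14 kg; dividing by ρ_w = 0.9987 g cm⁻³ = 998.7 kg m⁻³ gives 3.164×10^11 m³ of water.
Total added water ≈ 5.686×10^14 m³ over 3.63×10^14 m² → Δh = 1.57 m = 157 cm.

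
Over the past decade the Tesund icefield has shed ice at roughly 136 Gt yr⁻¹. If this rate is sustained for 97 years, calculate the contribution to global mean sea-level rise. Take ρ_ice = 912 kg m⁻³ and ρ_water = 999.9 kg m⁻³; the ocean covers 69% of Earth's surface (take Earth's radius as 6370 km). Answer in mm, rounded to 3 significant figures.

Total mass lost = 136 Gt/yr × 97 yr = 1.319×10^4 Gt = 1.319×10^16 kg.
ρ_w = 999.9 kg m⁻³, so water volume = 1.319×10^16 / 999.9 = 1.319×10^13 m³.
Δh = 1.319×10^13 / 3.52×10^14 = 0.0375 m = 37.5 mm.

≈ 37.5 mm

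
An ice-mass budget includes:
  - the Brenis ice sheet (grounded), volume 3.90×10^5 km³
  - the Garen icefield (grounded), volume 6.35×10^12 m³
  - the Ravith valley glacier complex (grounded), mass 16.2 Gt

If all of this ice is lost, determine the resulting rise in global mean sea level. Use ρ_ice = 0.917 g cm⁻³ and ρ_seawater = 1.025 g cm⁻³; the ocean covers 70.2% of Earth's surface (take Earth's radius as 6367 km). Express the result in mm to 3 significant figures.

≈ 992 mm

Brenis: 3.90×10^5 km³ × (917/1025) = 3.489×10^5 km³ of water.
Garen: 6.35×10^12 m³ × (917/1025) = 5.681×10^12 m³ of water.
Ravith: 16.2 Gt = 1.620×10^13 kg; dividing by ρ_w = 1.025 g cm⁻³ = 1025 kg m⁻³ gives 1.580×10^10 m³ of water.
Total added water ≈ 3.546×10^14 m³ over 3.58×10^14 m² → Δh = 0.992 m = 992 mm.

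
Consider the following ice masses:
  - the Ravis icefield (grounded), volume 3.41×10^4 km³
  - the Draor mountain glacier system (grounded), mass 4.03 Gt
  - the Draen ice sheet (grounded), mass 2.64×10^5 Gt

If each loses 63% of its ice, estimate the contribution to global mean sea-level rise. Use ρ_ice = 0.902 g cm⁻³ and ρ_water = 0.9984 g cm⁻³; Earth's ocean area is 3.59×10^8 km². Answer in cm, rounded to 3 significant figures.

≈ 51.8 cm

Ravis: 0.63 × 3.41×10^4 km³ × (902/998.4) = 1.941×10^4 km³ of water.
Draor: 0.63 × 4.03 Gt = 2.539×10^12 kg; dividing by ρ_w = 0.9984 g cm⁻³ = 998.4 kg m⁻³ gives 2.543×10^9 m³ of water.
Draen: 0.63 × 2.64×10^5 Gt = 1.663×10^17 kg; dividing by ρ_w = 998.4 kg m⁻³ gives 1.666×10^14 m³ of water.
Total added water ≈ 1.860×10^14 m³ over 3.59×10^14 m² → Δh = 0.518 m = 51.8 cm.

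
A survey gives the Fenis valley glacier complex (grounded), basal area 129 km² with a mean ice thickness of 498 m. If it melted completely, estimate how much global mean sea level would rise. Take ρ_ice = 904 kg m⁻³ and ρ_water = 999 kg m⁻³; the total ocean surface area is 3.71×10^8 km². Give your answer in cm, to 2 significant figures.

≈ 0.016 cm

Fenis: ice volume = 129 km² × 498 m = 64.24 km³; 64.24 × (904/999) = 58.13 km³ of water.
Spread over 3.71×10^14 m² of ocean, Δh = 5.813×10^10 / 3.71×10^14 = 1.57×10^-4 m = 0.016 cm.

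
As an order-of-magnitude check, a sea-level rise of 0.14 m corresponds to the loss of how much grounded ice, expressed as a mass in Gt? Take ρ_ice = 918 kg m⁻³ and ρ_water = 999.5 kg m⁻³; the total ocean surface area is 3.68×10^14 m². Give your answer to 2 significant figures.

Required water volume = Δh × A = 0.14 m × 3.68×10^14 m² = 5.152×10^13 m³.
ρ_w = 999.5 kg m⁻³, so the mass of water = 5.152×10^13 m³ × 999.5 kg m⁻³ = 5.149×10^16 kg = 5.1×10^4 Gt (and the same mass of ice, by conservation).

≈ 5.1×10^4 Gt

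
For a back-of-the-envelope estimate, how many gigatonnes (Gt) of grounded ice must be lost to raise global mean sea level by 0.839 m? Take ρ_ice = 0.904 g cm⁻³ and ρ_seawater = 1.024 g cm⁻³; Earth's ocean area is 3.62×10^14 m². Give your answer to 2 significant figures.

≈ 3.1×10^5 Gt

Required water volume = Δh × A = 0.839 m × 3.62×10^14 m² = 3.037×10^14 m³.
ρ_w = 1.024 g cm⁻³ = 1024 kg m⁻³, so the mass of water = 3.037×10^14 m³ × 1024 kg m⁻³ = 3.110×10^17 kg = 3.1×10^5 Gt (and the same mass of ice, by conservation).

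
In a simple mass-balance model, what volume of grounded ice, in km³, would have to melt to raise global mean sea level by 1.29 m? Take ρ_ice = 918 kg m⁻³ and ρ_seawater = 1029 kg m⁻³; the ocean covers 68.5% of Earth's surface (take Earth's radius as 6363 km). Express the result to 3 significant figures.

≈ 5.04×10^5 km³

Required water volume = Δh × A = 1.29 m × 3.49×10^14 m² = 4.496×10^14 m³ = 4.496×10^5 km³.
Ice volume = water volume × ρ_w/ρ_ice = 4.496×10^5 × 1029/918 = 5.04×10^5 km³.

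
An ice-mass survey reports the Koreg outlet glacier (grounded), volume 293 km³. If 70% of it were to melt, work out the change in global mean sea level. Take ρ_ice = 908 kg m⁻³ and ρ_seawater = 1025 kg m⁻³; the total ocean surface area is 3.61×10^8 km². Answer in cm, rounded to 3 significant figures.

Koreg: 0.7 × 293 km³ × (908/1025) = 181.7 km³ of water.
Spread over 3.61×10^14 m² of ocean, Δh = 1.817×10^11 / 3.61×10^14 = 5.03×10^-4 m = 0.0503 cm.

≈ 0.0503 cm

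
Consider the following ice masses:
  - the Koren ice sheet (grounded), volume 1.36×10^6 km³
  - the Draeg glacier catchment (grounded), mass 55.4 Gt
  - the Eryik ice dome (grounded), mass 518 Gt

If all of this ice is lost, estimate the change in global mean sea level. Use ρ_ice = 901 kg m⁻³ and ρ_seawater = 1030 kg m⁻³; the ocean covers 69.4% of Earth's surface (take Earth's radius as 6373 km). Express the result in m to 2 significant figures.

Koren: 1.36×10^6 km³ × (901/1030) = 1.190×10^6 km³ of water.
Draeg: 55.4 Gt = 5.540×10^13 kg; dividing by ρ_w = 1030 kg m⁻³ gives 5.379×10^10 m³ of water.
Eryik: 518 Gt = 5.180×10^14 kg; dividing by ρ_w = 1030 kg m⁻³ gives 5.029×10^11 m³ of water.
Total added water ≈ 1.190×10^15 m³ over 3.54×10^14 m² → Δh = 3.36 m.

≈ 3.4 m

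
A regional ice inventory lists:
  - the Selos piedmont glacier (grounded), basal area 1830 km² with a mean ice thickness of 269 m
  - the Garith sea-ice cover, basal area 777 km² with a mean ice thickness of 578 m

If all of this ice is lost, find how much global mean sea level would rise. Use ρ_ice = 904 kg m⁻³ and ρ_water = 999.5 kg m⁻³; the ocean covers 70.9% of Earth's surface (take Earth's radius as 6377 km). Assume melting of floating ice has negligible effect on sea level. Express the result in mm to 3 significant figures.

Selos: ice volume = 1830 km² × 269 m = 492.3 km³; 492.3 × (904/999.5) = 445.2 km³ of water.
The Garith sea-ice cover is floating and already displaces its own weight of water, so its melt adds essentially nothing to sea level.
Total added water ≈ 4.452×10^11 m³ over 3.62×10^14 m² → Δh = 1.23×10^-3 m = 1.23 mm.

≈ 1.23 mm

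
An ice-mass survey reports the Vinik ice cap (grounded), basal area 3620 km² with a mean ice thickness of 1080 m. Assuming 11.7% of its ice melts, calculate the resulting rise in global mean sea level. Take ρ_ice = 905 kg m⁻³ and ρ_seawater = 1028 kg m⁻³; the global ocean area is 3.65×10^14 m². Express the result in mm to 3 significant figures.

Vinik: ice volume = 3620 km² × 1080 m = 3910 km³; 0.117 × 3910 × (905/1028) = 402.7 km³ of water.
Spread over 3.65×10^14 m² of ocean, Δh = 4.027×10^11 / 3.65×10^14 = 1.10×10^-3 m = 1.10 mm.

≈ 1.10 mm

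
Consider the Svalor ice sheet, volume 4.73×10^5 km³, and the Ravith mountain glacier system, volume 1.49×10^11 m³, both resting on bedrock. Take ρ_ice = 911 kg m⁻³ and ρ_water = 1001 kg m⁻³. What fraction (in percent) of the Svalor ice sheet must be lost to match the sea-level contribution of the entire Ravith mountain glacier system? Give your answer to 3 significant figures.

≈ 0.0315 %

Equal sea-level rise means equal mass of meltwater, i.e. equal mass of ice lost.
Ice mass of Ravith: 1.357×10^14 kg; ice mass of Svalor: 4.309×10^17 kg.
Fraction required = 1.357×10^14 / 4.309×10^17 = 3.15×10^-4 → 0.0315 %.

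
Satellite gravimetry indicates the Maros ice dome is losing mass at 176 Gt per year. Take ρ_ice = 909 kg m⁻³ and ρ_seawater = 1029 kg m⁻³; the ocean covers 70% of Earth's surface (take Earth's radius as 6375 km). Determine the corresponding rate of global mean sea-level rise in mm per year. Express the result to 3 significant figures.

ρ_w = 1029 kg m⁻³. Annual water volume added = 176 Gt / ρ_w = 1.760×10^14 kg / 1029 kg m⁻³ = 1.710×10^11 m³.
Δh per year = 1.710×10^11 / 3.57×10^14 = 4.78×10^-4 m = 0.478 mm.

≈ 0.478 mm/yr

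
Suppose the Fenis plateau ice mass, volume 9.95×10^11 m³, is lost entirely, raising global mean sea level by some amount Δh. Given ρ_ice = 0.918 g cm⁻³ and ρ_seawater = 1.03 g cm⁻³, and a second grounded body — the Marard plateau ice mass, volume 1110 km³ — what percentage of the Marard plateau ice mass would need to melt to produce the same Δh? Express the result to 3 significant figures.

≈ 89.6 %

Equal sea-level rise means equal mass of meltwater, i.e. equal mass of ice lost.
Ice mass of Fenis: 9.134×10^14 kg; ice mass of Marard: 1.019×10^15 kg.
Fraction required = 9.134×10^14 / 1.019×10^15 = 0.896 → 89.6 %.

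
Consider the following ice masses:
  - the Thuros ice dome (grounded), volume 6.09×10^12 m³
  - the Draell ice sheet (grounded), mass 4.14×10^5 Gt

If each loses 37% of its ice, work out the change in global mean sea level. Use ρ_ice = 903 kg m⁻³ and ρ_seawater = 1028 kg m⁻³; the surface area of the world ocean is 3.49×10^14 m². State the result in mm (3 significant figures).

≈ 433 mm

Thuros: 0.37 × 6.09×10^12 m³ × (903/1028) = 1.979×10^12 m³ of water.
Draell: 0.37 × 4.14×10^5 Gt = 1.532×10^17 kg; dividing by ρ_w = 1028 kg m⁻³ gives 1.490×10^14 m³ of water.
Total added water ≈ 1.510×10^14 m³ over 3.49×10^14 m² → Δh = 0.433 m = 433 mm.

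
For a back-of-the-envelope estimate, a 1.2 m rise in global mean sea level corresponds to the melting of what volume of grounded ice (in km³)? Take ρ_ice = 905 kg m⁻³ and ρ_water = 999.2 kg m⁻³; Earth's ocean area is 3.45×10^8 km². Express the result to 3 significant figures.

Required water volume = Δh × A = 1.2 m × 3.45×10^14 m² = 4.140×10^14 m³ = 4.140×10^5 km³.
Ice volume = water volume × ρ_w/ρ_ice = 4.140×10^5 × 999.2/905 = 4.57×10^5 km³.

≈ 4.57×10^5 km³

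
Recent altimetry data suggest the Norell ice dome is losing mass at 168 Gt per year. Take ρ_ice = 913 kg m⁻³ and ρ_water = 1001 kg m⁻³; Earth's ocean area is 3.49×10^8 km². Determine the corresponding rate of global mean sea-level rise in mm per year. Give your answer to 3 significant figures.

ρ_w = 1001 kg m⁻³. Annual water volume added = 168 Gt / ρ_w = 1.680×10^14 kg / 1001 kg m⁻³ = 1.678×10^11 m³.
Δh per year = 1.678×10^11 / 3.49×10^14 = 4.81×10^-4 m = 0.481 mm.

≈ 0.481 mm/yr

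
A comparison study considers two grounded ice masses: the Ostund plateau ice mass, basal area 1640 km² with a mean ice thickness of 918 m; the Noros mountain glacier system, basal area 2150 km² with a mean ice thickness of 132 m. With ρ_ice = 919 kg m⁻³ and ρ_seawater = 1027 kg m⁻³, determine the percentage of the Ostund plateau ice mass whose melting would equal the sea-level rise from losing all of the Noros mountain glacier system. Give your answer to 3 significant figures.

Equal sea-level rise means equal mass of meltwater, i.e. equal mass of ice lost.
Ice mass of Noros: 2.608×10^14 kg; ice mass of Ostund: 1.384×10^15 kg.
Fraction required = 2.608×10^14 / 1.384×10^15 = 0.189 → 18.9 %.

≈ 18.9 %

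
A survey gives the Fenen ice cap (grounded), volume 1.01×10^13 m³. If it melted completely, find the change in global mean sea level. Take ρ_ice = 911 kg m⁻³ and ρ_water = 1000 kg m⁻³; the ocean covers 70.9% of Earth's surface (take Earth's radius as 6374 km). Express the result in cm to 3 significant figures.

≈ 2.54 cm

Fenen: 1.01×10^13 m³ × (911/1000) = 9.201×10^12 m³ of water.
Spread over 3.62×10^14 m² of ocean, Δh = 9.201×10^12 / 3.62×10^14 = 0.0254 m = 2.54 cm.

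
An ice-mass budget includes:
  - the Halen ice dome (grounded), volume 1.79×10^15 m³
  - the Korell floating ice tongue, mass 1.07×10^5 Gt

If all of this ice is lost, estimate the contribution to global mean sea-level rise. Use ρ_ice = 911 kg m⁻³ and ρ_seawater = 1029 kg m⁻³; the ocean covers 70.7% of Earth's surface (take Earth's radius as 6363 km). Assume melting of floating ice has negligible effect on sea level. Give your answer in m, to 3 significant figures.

Halen: 1.79×10^15 m³ × (911/1029) = 1.585×10^15 m³ of water.
The Korell floating ice tongue is floating and already displaces its own weight of water, so its melt adds essentially nothing to sea level.
Total added water ≈ 1.585×10^15 m³ over 3.60×10^14 m² → Δh = 4.41 m.

≈ 4.41 m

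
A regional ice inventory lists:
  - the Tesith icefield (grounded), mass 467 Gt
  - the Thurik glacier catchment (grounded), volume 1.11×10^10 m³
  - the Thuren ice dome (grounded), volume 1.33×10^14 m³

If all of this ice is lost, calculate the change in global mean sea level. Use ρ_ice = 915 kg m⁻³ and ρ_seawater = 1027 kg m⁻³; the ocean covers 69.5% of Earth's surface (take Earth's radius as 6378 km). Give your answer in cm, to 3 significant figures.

≈ 33.5 cm

Tesith: 467 Gt = 4.670×10^14 kg; dividing by ρ_w = 1027 kg m⁻³ gives 4.547×10^11 m³ of water.
Thurik: 1.11×10^10 m³ × (915/1027) = 9.889×10^9 m³ of water.
Thuren: 1.33×10^14 m³ × (915/1027) = 1.185×10^14 m³ of water.
Total added water ≈ 1.190×10^14 m³ over 3.55×10^14 m² → Δh = 0.335 m = 33.5 cm.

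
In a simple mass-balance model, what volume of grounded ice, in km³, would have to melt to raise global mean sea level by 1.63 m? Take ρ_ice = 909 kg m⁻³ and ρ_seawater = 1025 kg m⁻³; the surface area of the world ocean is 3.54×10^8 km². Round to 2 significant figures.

Required water volume = Δh × A = 1.63 m × 3.54×10^14 m² = 5.770×10^14 m³ = 5.770×10^5 km³.
Ice volume = water volume × ρ_w/ρ_ice = 5.770×10^5 × 1025/909 = 6.5×10^5 km³.

≈ 6.5×10^5 km³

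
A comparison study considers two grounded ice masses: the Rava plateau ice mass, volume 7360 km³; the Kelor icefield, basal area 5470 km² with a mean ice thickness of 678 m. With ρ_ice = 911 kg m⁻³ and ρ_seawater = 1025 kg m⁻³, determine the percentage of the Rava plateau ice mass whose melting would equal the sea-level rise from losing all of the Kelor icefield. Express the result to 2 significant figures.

Equal sea-level rise means equal mass of meltwater, i.e. equal mass of ice lost.
Ice mass of Kelor: 3.379×10^15 kg; ice mass of Rava: 6.705×10^15 kg.
Fraction required = 3.379×10^15 / 6.705×10^15 = 0.504 → 50 %.

≈ 50 %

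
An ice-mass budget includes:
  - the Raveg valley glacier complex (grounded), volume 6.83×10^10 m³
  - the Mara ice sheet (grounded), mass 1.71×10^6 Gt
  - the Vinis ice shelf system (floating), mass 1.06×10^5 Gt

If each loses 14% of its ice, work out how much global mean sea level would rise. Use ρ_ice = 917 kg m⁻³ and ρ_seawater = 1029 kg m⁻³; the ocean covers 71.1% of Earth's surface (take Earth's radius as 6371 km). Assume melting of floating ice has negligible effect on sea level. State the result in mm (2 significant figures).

Raveg: 0.14 × 6.83×10^10 m³ × (917/1029) = 8.521×10^9 m³ of water.
Mara: 0.14 × 1.71×10^6 Gt = 2.394×10^17 kg; dividing by ρ_w = 1029 kg m⁻³ gives 2.327×10^14 m³ of water.
The Vinis ice shelf system is floating and already displaces its own weight of water, so its melt adds essentially nothing to sea level.
Total added water ≈ 2.327×10^14 m³ over 3.63×10^14 m² → Δh = 0.642 m = 640 mm.

≈ 640 mm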